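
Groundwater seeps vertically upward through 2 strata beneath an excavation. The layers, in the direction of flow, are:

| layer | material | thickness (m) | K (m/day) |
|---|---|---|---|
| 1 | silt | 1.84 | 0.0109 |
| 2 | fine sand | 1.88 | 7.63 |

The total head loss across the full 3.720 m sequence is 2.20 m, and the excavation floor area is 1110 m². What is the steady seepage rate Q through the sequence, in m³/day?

14.4

Flow is perpendicular to layering, so the layers act in series and the equivalent K is the thickness-weighted harmonic mean.
Total thickness L = 1.84 + 1.88 = 3.720 m.
Σ(b_i/K_i) = 1.84/0.0109 + 1.88/7.63 = 169.1 d.
K_eq = L / Σ(b_i/K_i) = 3.720 / 169.1 = 0.02200 m/day.
Q = K_eq · A · (Δh/L) = 0.02200 × 1110 × (2.20/3.720) = 14.45 m³/day.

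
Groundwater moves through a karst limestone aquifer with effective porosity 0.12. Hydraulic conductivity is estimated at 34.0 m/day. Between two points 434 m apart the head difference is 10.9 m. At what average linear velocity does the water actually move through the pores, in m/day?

7.12

Hydraulic gradient i = Δh / L = 10.9 / 434 = 0.02512.
Darcy flux q = K · i = 34.00 × 0.02512 = 0.8539 m/day.
Seepage velocity v = q / n_e = 0.8539 / 0.12 = 7.116 m/day.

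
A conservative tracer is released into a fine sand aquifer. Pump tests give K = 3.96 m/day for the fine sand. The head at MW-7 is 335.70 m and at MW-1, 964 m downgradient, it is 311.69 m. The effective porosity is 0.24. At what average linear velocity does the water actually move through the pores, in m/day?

Hydraulic gradient i = (335.70 − 311.69) / 964 = 24.01 / 964 = 0.02491.
Darcy flux q = K · i = 3.960 × 0.02491 = 0.09863 m/day.
Seepage velocity v = q / n_e = 0.09863 / 0.24 = 0.4110 m/day.

0.411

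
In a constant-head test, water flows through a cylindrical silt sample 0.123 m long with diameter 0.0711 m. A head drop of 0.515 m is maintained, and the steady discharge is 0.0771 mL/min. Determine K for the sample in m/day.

Cross-sectional area A = π·(d/2)² = π × (0.0711/2)² = 0.003970 m².
Convert discharge: 0.0771 mL/min = 1.285e-09 m³/s.
Darcy's law rearranged: K = Q·L / (A·Δh) = 1.285e-09 × 0.123 / (0.003970 × 0.515) = 7.730e-08 m/s = 0.006679 m/day.

0.00668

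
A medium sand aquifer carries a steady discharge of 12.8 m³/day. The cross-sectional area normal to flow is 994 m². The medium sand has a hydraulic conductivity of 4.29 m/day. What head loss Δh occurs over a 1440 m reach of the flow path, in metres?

4.32

From Q = K·A·i, i = Q / (K·A) = 12.8 / (4.290 × 994.0) = 0.003002.
Head loss Δh = i · L = 0.003002 × 1440 = 4.322 m.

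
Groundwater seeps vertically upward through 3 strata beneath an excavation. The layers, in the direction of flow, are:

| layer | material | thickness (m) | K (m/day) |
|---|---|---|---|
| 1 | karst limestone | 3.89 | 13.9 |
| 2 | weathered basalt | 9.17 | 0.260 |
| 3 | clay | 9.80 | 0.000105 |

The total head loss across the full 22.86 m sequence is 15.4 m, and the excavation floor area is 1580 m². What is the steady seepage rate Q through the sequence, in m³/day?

0.261

Flow is perpendicular to layering, so the layers act in series and the equivalent K is the thickness-weighted harmonic mean.
Total thickness L = 3.89 + 9.17 + 9.80 = 22.86 m.
Σ(b_i/K_i) = 3.89/13.9 + 9.17/0.260 + 9.80/0.000105 = 93369 d.
K_eq = L / Σ(b_i/K_i) = 22.86 / 93369 = 0.0002448 m/day.
Q = K_eq · A · (Δh/L) = 0.0002448 × 1580 × (15.4/22.86) = 0.2606 m³/day.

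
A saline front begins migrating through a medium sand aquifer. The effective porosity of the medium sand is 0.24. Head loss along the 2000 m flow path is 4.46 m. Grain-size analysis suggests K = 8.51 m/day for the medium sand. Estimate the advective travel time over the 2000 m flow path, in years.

Hydraulic gradient i = Δh / L = 4.46 / 2000 = 0.002230.
Darcy flux q = K · i = 8.510 × 0.002230 = 0.01898 m/day.
Seepage velocity v = q / n_e = 0.01898 / 0.24 = 0.07907 m/day.
Travel time t = L / v = 2000 / 0.07907 = 25293 days = 69.25 years.

69.2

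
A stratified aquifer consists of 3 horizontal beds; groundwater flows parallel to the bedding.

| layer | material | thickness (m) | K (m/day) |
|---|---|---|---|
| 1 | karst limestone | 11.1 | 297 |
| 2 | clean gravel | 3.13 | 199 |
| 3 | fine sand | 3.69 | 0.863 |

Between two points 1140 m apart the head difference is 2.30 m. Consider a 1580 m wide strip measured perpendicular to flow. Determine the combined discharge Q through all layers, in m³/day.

12500

Flow is parallel to layering, so each bed carries its own Darcy discharge and the transmissivities add.
Σ(K_i·b_i) = 297×11.1 + 199×3.13 + 0.863×3.69 = 3923 m²/day.
Hydraulic gradient i = Δh / L = 2.30 / 1140 = 0.002018.
Q = Σ(K_i·b_i) · W · i = 3923 × 1580 × 0.002018 = 12505 m³/day.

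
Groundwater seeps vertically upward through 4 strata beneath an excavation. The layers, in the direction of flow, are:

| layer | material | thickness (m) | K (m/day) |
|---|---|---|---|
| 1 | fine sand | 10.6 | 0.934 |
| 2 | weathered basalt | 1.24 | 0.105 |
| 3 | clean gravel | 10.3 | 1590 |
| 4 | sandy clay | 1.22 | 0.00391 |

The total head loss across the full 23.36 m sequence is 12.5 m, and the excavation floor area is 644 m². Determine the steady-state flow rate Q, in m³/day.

24.0

Flow is perpendicular to layering, so the layers act in series and the equivalent K is the thickness-weighted harmonic mean.
Total thickness L = 10.6 + 1.24 + 10.3 + 1.22 = 23.36 m.
Σ(b_i/K_i) = 10.6/0.934 + 1.24/0.105 + 10.3/1590 + 1.22/0.00391 = 335.2 d.
K_eq = L / Σ(b_i/K_i) = 23.36 / 335.2 = 0.06969 m/day.
Q = K_eq · A · (Δh/L) = 0.06969 × 644 × (12.5/23.36) = 24.02 m³/day.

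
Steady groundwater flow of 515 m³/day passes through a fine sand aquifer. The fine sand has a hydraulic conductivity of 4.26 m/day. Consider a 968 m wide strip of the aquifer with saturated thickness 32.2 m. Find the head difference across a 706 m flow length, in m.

Cross-sectional area A = 968 × 32.2 = 31170 m².
From Q = K·A·i, i = Q / (K·A) = 515 / (4.260 × 31170) = 0.003879.
Head loss Δh = i · L = 0.003879 × 706 = 2.738 m.

2.74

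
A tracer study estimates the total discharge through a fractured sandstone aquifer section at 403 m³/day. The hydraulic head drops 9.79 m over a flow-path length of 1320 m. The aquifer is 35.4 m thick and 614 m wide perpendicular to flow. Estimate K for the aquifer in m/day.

2.50

Cross-sectional area A = 614 × 35.4 = 21736 m².
Hydraulic gradient i = Δh / L = 9.79 / 1320 = 0.007417.
From Q = K·A·i, K = Q / (A·i) = 403 / (21736 × 0.007417) = 2.500 m/day.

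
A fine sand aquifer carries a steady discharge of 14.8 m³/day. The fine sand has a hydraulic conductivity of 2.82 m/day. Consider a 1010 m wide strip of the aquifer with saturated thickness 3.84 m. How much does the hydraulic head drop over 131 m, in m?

Cross-sectional area A = 1010 × 3.84 = 3878 m².
From Q = K·A·i, i = Q / (K·A) = 14.8 / (2.820 × 3878) = 0.001353.
Head loss Δh = i · L = 0.001353 × 131 = 0.1773 m.

0.177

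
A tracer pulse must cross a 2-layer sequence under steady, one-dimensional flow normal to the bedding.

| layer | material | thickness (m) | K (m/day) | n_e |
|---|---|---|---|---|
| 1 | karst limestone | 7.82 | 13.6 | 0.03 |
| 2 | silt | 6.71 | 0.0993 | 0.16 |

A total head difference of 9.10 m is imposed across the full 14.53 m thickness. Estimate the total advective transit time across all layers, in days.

9.80

With flow normal to the layers, continuity requires the same specific discharge q through every layer.
Σ(b_i/K_i) = 7.82/13.6 + 6.71/0.0993 = 68.15 d.
q = Δh / Σ(b_i/K_i) = 9.10 / 68.15 = 0.1335 m/day.
In each layer the seepage velocity is v_i = q/n_i, so the layer transit time is t_i = b_i·n_i / q:
  layer 1 (karst limestone): t_1 = 7.82 × 0.03 / 0.1335 = 1.757 d
  layer 2 (silt): t_2 = 6.71 × 0.16 / 0.1335 = 8.040 d
Total t = Σ t_i = 9.797 days.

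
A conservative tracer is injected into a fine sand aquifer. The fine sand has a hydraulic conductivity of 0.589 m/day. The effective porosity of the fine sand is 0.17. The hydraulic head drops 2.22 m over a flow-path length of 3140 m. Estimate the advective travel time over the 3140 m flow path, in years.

3510

Hydraulic gradient i = Δh / L = 2.22 / 3140 = 0.0007070.
Darcy flux q = K · i = 0.5890 × 0.0007070 = 0.0004164 m/day.
Seepage velocity v = q / n_e = 0.0004164 / 0.17 = 0.002450 m/day.
Travel time t = L / v = 3140 / 0.002450 = 1.282e+06 days = 3510 years.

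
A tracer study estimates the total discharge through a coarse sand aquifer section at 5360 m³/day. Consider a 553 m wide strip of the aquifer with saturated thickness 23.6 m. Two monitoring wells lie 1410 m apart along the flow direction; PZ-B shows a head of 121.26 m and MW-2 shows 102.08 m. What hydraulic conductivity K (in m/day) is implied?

30.2

Cross-sectional area A = 553 × 23.6 = 13051 m².
Hydraulic gradient i = (121.26 − 102.08) / 1410 = 19.18 / 1410 = 0.01360.
From Q = K·A·i, K = Q / (A·i) = 5360 / (13051 × 0.01360) = 30.19 m/day.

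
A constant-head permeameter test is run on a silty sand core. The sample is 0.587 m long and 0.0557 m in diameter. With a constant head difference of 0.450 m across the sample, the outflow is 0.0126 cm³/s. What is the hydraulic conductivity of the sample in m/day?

Cross-sectional area A = π·(d/2)² = π × (0.0557/2)² = 0.002437 m².
Convert discharge: 0.0126 cm³/s = 1.260e-08 m³/s.
Darcy's law rearranged: K = Q·L / (A·Δh) = 1.260e-08 × 0.587 / (0.002437 × 0.450) = 6.745e-06 m/s = 0.5828 m/day.

0.583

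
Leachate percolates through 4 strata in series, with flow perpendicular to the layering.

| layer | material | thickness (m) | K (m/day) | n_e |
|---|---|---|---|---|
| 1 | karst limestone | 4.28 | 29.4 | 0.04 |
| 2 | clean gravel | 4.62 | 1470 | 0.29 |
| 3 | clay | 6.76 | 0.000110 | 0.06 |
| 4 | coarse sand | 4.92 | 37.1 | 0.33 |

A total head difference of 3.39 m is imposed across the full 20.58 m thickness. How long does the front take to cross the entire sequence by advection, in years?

176

With flow normal to the layers, continuity requires the same specific discharge q through every layer.
Σ(b_i/K_i) = 4.28/29.4 + 4.62/1470 + 6.76/0.000110 + 4.92/37.1 = 61455 d.
q = Δh / Σ(b_i/K_i) = 3.39 / 61455 = 5.516e-05 m/day.
In each layer the seepage velocity is v_i = q/n_i, so the layer transit time is t_i = b_i·n_i / q:
  layer 1 (karst limestone): t_1 = 4.28 × 0.04 / 5.516e-05 = 3104 d
  layer 2 (clean gravel): t_2 = 4.62 × 0.29 / 5.516e-05 = 24288 d
  layer 3 (clay): t_3 = 6.76 × 0.06 / 5.516e-05 = 7353 d
  layer 4 (coarse sand): t_4 = 4.92 × 0.33 / 5.516e-05 = 29433 d
Total t = Σ t_i = 64178 days = 175.7 years.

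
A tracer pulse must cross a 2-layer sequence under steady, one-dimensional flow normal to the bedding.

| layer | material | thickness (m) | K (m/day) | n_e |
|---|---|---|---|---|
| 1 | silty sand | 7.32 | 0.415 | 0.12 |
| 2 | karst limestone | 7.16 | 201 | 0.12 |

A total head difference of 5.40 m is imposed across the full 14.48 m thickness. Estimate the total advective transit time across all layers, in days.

With flow normal to the layers, continuity requires the same specific discharge q through every layer.
Σ(b_i/K_i) = 7.32/0.415 + 7.16/201 = 17.67 d.
q = Δh / Σ(b_i/K_i) = 5.40 / 17.67 = 0.3055 m/day.
In each layer the seepage velocity is v_i = q/n_i, so the layer transit time is t_i = b_i·n_i / q:
  layer 1 (silty sand): t_1 = 7.32 × 0.12 / 0.3055 = 2.875 d
  layer 2 (karst limestone): t_2 = 7.16 × 0.12 / 0.3055 = 2.812 d
Total t = Σ t_i = 5.687 days.

5.69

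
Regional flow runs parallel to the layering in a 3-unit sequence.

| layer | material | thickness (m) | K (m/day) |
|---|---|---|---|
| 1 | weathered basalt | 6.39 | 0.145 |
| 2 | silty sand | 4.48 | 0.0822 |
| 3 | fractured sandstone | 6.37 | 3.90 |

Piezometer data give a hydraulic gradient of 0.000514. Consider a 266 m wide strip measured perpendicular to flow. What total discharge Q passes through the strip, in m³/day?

3.57

Flow is parallel to layering, so each bed carries its own Darcy discharge and the transmissivities add.
Σ(K_i·b_i) = 0.145×6.39 + 0.0822×4.48 + 3.90×6.37 = 26.14 m²/day.
Hydraulic gradient i = 0.000514.
Q = Σ(K_i·b_i) · W · i = 26.14 × 266 × 0.0005140 = 3.574 m³/day.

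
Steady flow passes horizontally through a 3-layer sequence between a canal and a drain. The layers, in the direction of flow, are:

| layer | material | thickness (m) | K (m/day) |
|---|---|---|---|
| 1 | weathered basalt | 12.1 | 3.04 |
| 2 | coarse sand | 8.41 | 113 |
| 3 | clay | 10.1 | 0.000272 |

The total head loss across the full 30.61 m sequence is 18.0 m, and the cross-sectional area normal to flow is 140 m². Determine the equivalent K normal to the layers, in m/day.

Flow is perpendicular to layering, so the layers act in series and the equivalent K is the thickness-weighted harmonic mean.
Total thickness L = 12.1 + 8.41 + 10.1 = 30.61 m.
Σ(b_i/K_i) = 12.1/3.04 + 8.41/113 + 10.1/0.000272 = 37136 d.
K_eq = L / Σ(b_i/K_i) = 30.61 / 37136 = 0.0008243 m/day.

0.000824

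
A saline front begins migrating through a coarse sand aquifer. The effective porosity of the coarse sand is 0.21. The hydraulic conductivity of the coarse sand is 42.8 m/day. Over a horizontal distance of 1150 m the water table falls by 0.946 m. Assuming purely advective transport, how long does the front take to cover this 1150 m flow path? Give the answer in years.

18.8

Hydraulic gradient i = Δh / L = 0.946 / 1150 = 0.0008226.
Darcy flux q = K · i = 42.80 × 0.0008226 = 0.03521 m/day.
Seepage velocity v = q / n_e = 0.03521 / 0.21 = 0.1677 m/day.
Travel time t = L / v = 1150 / 0.1677 = 6859 days = 18.78 years.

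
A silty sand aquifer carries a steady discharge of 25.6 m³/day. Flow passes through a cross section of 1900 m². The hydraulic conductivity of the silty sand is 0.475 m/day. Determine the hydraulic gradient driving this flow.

From Q = K·A·i, i = Q / (K·A) = 25.6 / (0.4750 × 1900) = 0.02837.

0.0284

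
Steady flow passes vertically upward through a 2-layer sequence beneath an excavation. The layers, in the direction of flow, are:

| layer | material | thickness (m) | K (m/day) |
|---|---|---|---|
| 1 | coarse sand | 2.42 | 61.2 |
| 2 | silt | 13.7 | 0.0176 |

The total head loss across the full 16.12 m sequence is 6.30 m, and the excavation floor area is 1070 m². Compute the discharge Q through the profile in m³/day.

8.66

Flow is perpendicular to layering, so the layers act in series and the equivalent K is the thickness-weighted harmonic mean.
Total thickness L = 2.42 + 13.7 = 16.12 m.
Σ(b_i/K_i) = 2.42/61.2 + 13.7/0.0176 = 778.4 d.
K_eq = L / Σ(b_i/K_i) = 16.12 / 778.4 = 0.02071 m/day.
Q = K_eq · A · (Δh/L) = 0.02071 × 1070 × (6.30/16.12) = 8.660 m³/day.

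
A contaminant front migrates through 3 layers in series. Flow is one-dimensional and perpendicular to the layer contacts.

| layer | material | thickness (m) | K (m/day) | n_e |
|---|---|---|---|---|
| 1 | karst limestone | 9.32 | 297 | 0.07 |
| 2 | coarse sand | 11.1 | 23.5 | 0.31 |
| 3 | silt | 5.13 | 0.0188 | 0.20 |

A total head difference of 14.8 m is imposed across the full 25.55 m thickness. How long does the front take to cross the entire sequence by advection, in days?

With flow normal to the layers, continuity requires the same specific discharge q through every layer.
Σ(b_i/K_i) = 9.32/297 + 11.1/23.5 + 5.13/0.0188 = 273.4 d.
q = Δh / Σ(b_i/K_i) = 14.8 / 273.4 = 0.05414 m/day.
In each layer the seepage velocity is v_i = q/n_i, so the layer transit time is t_i = b_i·n_i / q:
  layer 1 (karst limestone): t_1 = 9.32 × 0.07 / 0.05414 = 12.05 d
  layer 2 (coarse sand): t_2 = 11.1 × 0.31 / 0.05414 = 63.56 d
  layer 3 (silt): t_3 = 5.13 × 0.20 / 0.05414 = 18.95 d
Total t = Σ t_i = 94.56 days.

94.6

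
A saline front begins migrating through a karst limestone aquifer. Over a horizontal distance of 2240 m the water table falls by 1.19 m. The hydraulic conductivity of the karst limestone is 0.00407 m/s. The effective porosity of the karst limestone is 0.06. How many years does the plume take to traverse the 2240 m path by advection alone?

1.97

Convert K: 0.00407 m/s × 86400 = 351.6 m/day.
Hydraulic gradient i = Δh / L = 1.19 / 2240 = 0.0005312.
Darcy flux q = K · i = 351.6 × 0.0005312 = 0.1868 m/day.
Seepage velocity v = q / n_e = 0.1868 / 0.06 = 3.114 m/day.
Travel time t = L / v = 2240 / 3.114 = 719.4 days = 1.970 years.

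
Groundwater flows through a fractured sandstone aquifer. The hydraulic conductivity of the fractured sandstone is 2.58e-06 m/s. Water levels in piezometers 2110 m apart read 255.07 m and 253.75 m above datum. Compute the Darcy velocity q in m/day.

0.000139

Convert K: 2.58e-06 m/s × 86400 = 0.2229 m/day.
Hydraulic gradient i = (255.07 − 253.75) / 2110 = 1.32 / 2110 = 0.0006256.
Specific discharge q = K · i = 0.2229 × 0.0006256 = 0.0001395 m/day.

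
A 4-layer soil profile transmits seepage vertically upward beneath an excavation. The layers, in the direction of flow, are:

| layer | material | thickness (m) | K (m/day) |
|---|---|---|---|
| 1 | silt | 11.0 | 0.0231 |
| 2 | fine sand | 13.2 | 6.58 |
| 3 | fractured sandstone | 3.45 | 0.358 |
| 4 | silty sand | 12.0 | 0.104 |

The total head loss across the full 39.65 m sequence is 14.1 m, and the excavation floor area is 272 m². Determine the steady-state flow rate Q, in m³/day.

Flow is perpendicular to layering, so the layers act in series and the equivalent K is the thickness-weighted harmonic mean.
Total thickness L = 11.0 + 13.2 + 3.45 + 12.0 = 39.65 m.
Σ(b_i/K_i) = 11.0/0.0231 + 13.2/6.58 + 3.45/0.358 + 12.0/0.104 = 603.2 d.
K_eq = L / Σ(b_i/K_i) = 39.65 / 603.2 = 0.06573 m/day.
Q = K_eq · A · (Δh/L) = 0.06573 × 272 × (14.1/39.65) = 6.358 m³/day.

6.36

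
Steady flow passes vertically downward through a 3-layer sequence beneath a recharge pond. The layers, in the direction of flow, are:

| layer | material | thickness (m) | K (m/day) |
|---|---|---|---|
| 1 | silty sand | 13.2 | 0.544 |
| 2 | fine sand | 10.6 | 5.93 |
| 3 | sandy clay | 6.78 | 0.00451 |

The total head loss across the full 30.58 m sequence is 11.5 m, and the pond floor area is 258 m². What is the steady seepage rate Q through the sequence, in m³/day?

1.94

Flow is perpendicular to layering, so the layers act in series and the equivalent K is the thickness-weighted harmonic mean.
Total thickness L = 13.2 + 10.6 + 6.78 = 30.58 m.
Σ(b_i/K_i) = 13.2/0.544 + 10.6/5.93 + 6.78/0.00451 = 1529 d.
K_eq = L / Σ(b_i/K_i) = 30.58 / 1529 = 0.02000 m/day.
Q = K_eq · A · (Δh/L) = 0.02000 × 258 × (11.5/30.58) = 1.940 m³/day.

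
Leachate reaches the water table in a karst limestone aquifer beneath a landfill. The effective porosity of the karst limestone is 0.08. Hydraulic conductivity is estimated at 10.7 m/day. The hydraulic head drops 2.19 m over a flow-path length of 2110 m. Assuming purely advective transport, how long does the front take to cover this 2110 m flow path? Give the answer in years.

Hydraulic gradient i = Δh / L = 2.19 / 2110 = 0.001038.
Darcy flux q = K · i = 10.70 × 0.001038 = 0.01111 m/day.
Seepage velocity v = q / n_e = 0.01111 / 0.08 = 0.1388 m/day.
Travel time t = L / v = 2110 / 0.1388 = 15199 days = 41.61 years.

41.6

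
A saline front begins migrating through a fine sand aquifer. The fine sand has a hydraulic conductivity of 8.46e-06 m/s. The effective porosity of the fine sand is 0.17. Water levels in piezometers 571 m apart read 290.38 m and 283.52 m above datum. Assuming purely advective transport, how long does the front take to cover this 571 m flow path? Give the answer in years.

Convert K: 8.46e-06 m/s × 86400 = 0.7309 m/day.
Hydraulic gradient i = (290.38 − 283.52) / 571 = 6.86 / 571 = 0.01201.
Darcy flux q = K · i = 0.7309 × 0.01201 = 0.008782 m/day.
Seepage velocity v = q / n_e = 0.008782 / 0.17 = 0.05166 m/day.
Travel time t = L / v = 571 / 0.05166 = 11054 days = 30.26 years.

30.3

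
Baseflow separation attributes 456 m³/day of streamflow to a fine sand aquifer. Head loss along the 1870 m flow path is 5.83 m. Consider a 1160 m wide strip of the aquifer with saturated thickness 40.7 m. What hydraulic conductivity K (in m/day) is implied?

3.10

Cross-sectional area A = 1160 × 40.7 = 47212 m².
Hydraulic gradient i = Δh / L = 5.83 / 1870 = 0.003118.
From Q = K·A·i, K = Q / (A·i) = 456 / (47212 × 0.003118) = 3.098 m/day.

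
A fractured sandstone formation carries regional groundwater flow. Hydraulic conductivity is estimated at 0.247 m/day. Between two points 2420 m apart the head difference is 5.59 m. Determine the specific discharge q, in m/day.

0.000571

Hydraulic gradient i = Δh / L = 5.59 / 2420 = 0.002310.
Specific discharge q = K · i = 0.2470 × 0.002310 = 0.0005705 m/day.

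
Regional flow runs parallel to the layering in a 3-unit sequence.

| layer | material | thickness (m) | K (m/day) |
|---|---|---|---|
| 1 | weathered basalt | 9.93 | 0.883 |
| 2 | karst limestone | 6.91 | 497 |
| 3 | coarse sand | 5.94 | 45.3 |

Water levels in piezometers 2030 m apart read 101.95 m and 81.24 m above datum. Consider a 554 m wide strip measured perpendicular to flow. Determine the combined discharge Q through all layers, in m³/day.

21000

Flow is parallel to layering, so each bed carries its own Darcy discharge and the transmissivities add.
Σ(K_i·b_i) = 0.883×9.93 + 497×6.91 + 45.3×5.94 = 3712 m²/day.
Hydraulic gradient i = (101.95 − 81.24) / 2030 = 20.71 / 2030 = 0.01020.
Q = Σ(K_i·b_i) · W · i = 3712 × 554 × 0.01020 = 20981 m³/day.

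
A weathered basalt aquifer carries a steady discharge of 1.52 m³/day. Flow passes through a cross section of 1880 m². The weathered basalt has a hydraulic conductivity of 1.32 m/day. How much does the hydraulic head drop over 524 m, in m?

From Q = K·A·i, i = Q / (K·A) = 1.52 / (1.320 × 1880) = 0.0006125.
Head loss Δh = i · L = 0.0006125 × 524 = 0.3210 m.

0.321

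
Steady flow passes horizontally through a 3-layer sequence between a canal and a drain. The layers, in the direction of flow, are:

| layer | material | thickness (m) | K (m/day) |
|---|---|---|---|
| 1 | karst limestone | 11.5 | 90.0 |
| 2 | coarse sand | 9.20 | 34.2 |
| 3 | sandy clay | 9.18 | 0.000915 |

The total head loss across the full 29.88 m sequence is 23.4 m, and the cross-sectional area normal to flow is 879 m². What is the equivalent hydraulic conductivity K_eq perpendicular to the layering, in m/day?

Flow is perpendicular to layering, so the layers act in series and the equivalent K is the thickness-weighted harmonic mean.
Total thickness L = 11.5 + 9.20 + 9.18 = 29.88 m.
Σ(b_i/K_i) = 11.5/90.0 + 9.20/34.2 + 9.18/0.000915 = 10033 d.
K_eq = L / Σ(b_i/K_i) = 29.88 / 10033 = 0.002978 m/day.

0.00298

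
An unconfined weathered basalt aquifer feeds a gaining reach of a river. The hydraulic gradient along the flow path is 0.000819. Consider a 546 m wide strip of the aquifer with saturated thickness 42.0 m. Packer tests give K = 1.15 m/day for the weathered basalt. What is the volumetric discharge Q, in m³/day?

Cross-sectional area A = 546 × 42.0 = 22932 m².
Hydraulic gradient i = 0.000819.
Darcy's law: Q = K · A · i = 1.150 × 22932 × 0.0008190 = 21.60 m³/day.

21.6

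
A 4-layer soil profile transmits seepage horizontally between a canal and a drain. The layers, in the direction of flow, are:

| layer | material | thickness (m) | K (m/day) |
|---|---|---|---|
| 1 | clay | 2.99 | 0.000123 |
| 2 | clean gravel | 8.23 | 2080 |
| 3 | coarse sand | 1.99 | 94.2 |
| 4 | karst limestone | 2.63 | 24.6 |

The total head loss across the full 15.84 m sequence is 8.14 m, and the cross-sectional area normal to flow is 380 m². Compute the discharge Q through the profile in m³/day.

0.127

Flow is perpendicular to layering, so the layers act in series and the equivalent K is the thickness-weighted harmonic mean.
Total thickness L = 2.99 + 8.23 + 1.99 + 2.63 = 15.84 m.
Σ(b_i/K_i) = 2.99/0.000123 + 8.23/2080 + 1.99/94.2 + 2.63/24.6 = 24309 d.
K_eq = L / Σ(b_i/K_i) = 15.84 / 24309 = 0.0006516 m/day.
Q = K_eq · A · (Δh/L) = 0.0006516 × 380 × (8.14/15.84) = 0.1272 m³/day.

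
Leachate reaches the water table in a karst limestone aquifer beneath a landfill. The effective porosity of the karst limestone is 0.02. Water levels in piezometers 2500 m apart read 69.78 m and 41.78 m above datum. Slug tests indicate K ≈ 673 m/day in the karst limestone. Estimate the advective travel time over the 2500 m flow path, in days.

Hydraulic gradient i = (69.78 − 41.78) / 2500 = 28 / 2500 = 0.01120.
Darcy flux q = K · i = 673.0 × 0.01120 = 7.538 m/day.
Seepage velocity v = q / n_e = 7.538 / 0.02 = 376.9 m/day.
Travel time t = L / v = 2500 / 376.9 = 6.633 days.

6.63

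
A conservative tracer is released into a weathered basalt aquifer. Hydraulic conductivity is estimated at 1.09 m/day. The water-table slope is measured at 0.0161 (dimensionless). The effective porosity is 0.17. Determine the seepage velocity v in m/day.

0.103

Hydraulic gradient i = 0.0161.
Darcy flux q = K · i = 1.090 × 0.01610 = 0.01755 m/day.
Seepage velocity v = q / n_e = 0.01755 / 0.17 = 0.1032 m/day.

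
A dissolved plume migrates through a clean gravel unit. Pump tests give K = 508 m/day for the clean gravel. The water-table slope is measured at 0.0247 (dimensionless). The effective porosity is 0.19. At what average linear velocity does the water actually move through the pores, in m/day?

Hydraulic gradient i = 0.0247.
Darcy flux q = K · i = 508.0 × 0.02470 = 12.55 m/day.
Seepage velocity v = q / n_e = 12.55 / 0.19 = 66.04 m/day.

66.0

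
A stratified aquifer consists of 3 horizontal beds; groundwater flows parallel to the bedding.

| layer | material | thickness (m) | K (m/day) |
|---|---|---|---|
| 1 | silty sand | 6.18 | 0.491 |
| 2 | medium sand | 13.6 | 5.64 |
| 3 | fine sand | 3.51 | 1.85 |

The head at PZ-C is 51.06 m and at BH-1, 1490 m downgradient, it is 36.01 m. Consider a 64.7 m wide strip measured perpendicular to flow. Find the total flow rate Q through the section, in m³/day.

Flow is parallel to layering, so each bed carries its own Darcy discharge and the transmissivities add.
Σ(K_i·b_i) = 0.491×6.18 + 5.64×13.6 + 1.85×3.51 = 86.23 m²/day.
Hydraulic gradient i = (51.06 − 36.01) / 1490 = 15.05 / 1490 = 0.01010.
Q = Σ(K_i·b_i) · W · i = 86.23 × 64.7 × 0.01010 = 56.35 m³/day.

56.4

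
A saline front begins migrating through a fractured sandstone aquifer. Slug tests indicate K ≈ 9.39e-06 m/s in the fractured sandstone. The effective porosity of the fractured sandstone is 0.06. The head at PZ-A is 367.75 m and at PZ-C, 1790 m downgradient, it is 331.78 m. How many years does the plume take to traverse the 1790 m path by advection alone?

Convert K: 9.39e-06 m/s × 86400 = 0.8113 m/day.
Hydraulic gradient i = (367.75 − 331.78) / 1790 = 35.97 / 1790 = 0.02009.
Darcy flux q = K · i = 0.8113 × 0.02009 = 0.01630 m/day.
Seepage velocity v = q / n_e = 0.01630 / 0.06 = 0.2717 m/day.
Travel time t = L / v = 1790 / 0.2717 = 6588 days = 18.04 years.

18.0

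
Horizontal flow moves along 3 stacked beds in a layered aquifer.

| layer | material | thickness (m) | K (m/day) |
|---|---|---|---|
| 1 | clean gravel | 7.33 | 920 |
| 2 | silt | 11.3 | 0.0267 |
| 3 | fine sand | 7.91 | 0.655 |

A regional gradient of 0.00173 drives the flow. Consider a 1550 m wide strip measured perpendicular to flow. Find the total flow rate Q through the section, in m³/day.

18100

Flow is parallel to layering, so each bed carries its own Darcy discharge and the transmissivities add.
Σ(K_i·b_i) = 920×7.33 + 0.0267×11.3 + 0.655×7.91 = 6749 m²/day.
Hydraulic gradient i = 0.00173.
Q = Σ(K_i·b_i) · W · i = 6749 × 1550 × 0.001730 = 18098 m³/day.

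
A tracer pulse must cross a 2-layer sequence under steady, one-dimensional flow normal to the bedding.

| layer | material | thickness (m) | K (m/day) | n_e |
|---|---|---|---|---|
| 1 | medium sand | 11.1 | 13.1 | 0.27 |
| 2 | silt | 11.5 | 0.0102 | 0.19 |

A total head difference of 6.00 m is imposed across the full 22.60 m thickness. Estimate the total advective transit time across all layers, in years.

2.67

With flow normal to the layers, continuity requires the same specific discharge q through every layer.
Σ(b_i/K_i) = 11.1/13.1 + 11.5/0.0102 = 1128 d.
q = Δh / Σ(b_i/K_i) = 6.00 / 1128 = 0.005318 m/day.
In each layer the seepage velocity is v_i = q/n_i, so the layer transit time is t_i = b_i·n_i / q:
  layer 1 (medium sand): t_1 = 11.1 × 0.27 / 0.005318 = 563.6 d
  layer 2 (silt): t_2 = 11.5 × 0.19 / 0.005318 = 410.9 d
Total t = Σ t_i = 974.5 days = 2.668 years.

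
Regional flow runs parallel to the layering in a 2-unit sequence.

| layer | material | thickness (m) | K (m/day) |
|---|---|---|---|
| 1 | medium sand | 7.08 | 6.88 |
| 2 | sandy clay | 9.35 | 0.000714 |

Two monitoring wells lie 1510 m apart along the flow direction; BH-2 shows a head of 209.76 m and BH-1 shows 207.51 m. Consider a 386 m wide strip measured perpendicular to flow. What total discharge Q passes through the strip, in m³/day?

Flow is parallel to layering, so each bed carries its own Darcy discharge and the transmissivities add.
Σ(K_i·b_i) = 6.88×7.08 + 0.000714×9.35 = 48.72 m²/day.
Hydraulic gradient i = (209.76 − 207.51) / 1510 = 2.25 / 1510 = 0.001490.
Q = Σ(K_i·b_i) · W · i = 48.72 × 386 × 0.001490 = 28.02 m³/day.

28.0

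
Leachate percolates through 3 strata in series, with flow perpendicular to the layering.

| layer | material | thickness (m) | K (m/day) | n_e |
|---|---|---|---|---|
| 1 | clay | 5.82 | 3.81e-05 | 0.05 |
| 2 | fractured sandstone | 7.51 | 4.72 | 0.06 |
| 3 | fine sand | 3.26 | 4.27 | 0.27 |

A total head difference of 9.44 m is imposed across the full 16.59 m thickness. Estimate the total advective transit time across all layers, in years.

71.9

With flow normal to the layers, continuity requires the same specific discharge q through every layer.
Σ(b_i/K_i) = 5.82/3.81e-05 + 7.51/4.72 + 3.26/4.27 = 1.528e+05 d.
q = Δh / Σ(b_i/K_i) = 9.44 / 1.528e+05 = 6.180e-05 m/day.
In each layer the seepage velocity is v_i = q/n_i, so the layer transit time is t_i = b_i·n_i / q:
  layer 1 (clay): t_1 = 5.82 × 0.05 / 6.180e-05 = 4709 d
  layer 2 (fractured sandstone): t_2 = 7.51 × 0.06 / 6.180e-05 = 7292 d
  layer 3 (fine sand): t_3 = 3.26 × 0.27 / 6.180e-05 = 14243 d
Total t = Σ t_i = 26244 days = 71.85 years.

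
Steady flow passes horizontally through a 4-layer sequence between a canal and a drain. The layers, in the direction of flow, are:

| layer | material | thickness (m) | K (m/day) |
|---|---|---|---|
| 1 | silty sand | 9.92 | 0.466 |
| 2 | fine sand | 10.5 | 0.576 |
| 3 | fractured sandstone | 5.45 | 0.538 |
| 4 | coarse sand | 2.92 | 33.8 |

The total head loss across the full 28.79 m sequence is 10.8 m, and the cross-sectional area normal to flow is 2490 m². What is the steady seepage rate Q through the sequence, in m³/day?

541

Flow is perpendicular to layering, so the layers act in series and the equivalent K is the thickness-weighted harmonic mean.
Total thickness L = 9.92 + 10.5 + 5.45 + 2.92 = 28.79 m.
Σ(b_i/K_i) = 9.92/0.466 + 10.5/0.576 + 5.45/0.538 + 2.92/33.8 = 49.73 d.
K_eq = L / Σ(b_i/K_i) = 28.79 / 49.73 = 0.5789 m/day.
Q = K_eq · A · (Δh/L) = 0.5789 × 2490 × (10.8/28.79) = 540.7 m³/day.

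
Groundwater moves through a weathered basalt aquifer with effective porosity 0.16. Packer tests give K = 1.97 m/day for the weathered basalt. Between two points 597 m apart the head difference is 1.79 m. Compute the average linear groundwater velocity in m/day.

0.0369

Hydraulic gradient i = Δh / L = 1.79 / 597 = 0.002998.
Darcy flux q = K · i = 1.970 × 0.002998 = 0.005907 m/day.
Seepage velocity v = q / n_e = 0.005907 / 0.16 = 0.03692 m/day.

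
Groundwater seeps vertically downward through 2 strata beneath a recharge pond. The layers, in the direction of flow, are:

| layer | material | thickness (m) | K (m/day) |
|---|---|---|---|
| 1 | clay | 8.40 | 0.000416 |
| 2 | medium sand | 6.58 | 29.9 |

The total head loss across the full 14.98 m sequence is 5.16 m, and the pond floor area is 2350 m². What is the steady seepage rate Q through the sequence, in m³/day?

0.601

Flow is perpendicular to layering, so the layers act in series and the equivalent K is the thickness-weighted harmonic mean.
Total thickness L = 8.40 + 6.58 = 14.98 m.
Σ(b_i/K_i) = 8.40/0.000416 + 6.58/29.9 = 20193 d.
K_eq = L / Σ(b_i/K_i) = 14.98 / 20193 = 0.0007419 m/day.
Q = K_eq · A · (Δh/L) = 0.0007419 × 2350 × (5.16/14.98) = 0.6005 m³/day.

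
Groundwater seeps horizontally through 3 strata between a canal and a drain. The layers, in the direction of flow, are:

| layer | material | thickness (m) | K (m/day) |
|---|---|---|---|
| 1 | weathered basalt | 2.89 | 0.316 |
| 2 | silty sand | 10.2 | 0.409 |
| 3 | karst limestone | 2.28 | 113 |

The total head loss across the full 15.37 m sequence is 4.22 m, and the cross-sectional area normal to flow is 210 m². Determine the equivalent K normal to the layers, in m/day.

Flow is perpendicular to layering, so the layers act in series and the equivalent K is the thickness-weighted harmonic mean.
Total thickness L = 2.89 + 10.2 + 2.28 = 15.37 m.
Σ(b_i/K_i) = 2.89/0.316 + 10.2/0.409 + 2.28/113 = 34.10 d.
K_eq = L / Σ(b_i/K_i) = 15.37 / 34.10 = 0.4507 m/day.

0.451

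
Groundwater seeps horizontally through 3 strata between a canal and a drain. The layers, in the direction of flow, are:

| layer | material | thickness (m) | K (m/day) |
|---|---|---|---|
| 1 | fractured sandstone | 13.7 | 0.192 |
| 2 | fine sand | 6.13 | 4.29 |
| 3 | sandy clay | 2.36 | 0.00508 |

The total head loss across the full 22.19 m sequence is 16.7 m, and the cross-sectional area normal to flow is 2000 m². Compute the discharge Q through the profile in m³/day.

Flow is perpendicular to layering, so the layers act in series and the equivalent K is the thickness-weighted harmonic mean.
Total thickness L = 13.7 + 6.13 + 2.36 = 22.19 m.
Σ(b_i/K_i) = 13.7/0.192 + 6.13/4.29 + 2.36/0.00508 = 537.4 d.
K_eq = L / Σ(b_i/K_i) = 22.19 / 537.4 = 0.04130 m/day.
Q = K_eq · A · (Δh/L) = 0.04130 × 2000 × (16.7/22.19) = 62.16 m³/day.

62.2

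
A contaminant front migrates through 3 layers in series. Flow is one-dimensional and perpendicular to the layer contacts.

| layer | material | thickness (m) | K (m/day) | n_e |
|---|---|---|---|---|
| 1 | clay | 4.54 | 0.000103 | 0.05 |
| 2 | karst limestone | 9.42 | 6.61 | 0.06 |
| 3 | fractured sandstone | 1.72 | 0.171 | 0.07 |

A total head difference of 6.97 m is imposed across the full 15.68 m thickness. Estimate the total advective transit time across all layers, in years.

With flow normal to the layers, continuity requires the same specific discharge q through every layer.
Σ(b_i/K_i) = 4.54/0.000103 + 9.42/6.61 + 1.72/0.171 = 44089 d.
q = Δh / Σ(b_i/K_i) = 6.97 / 44089 = 0.0001581 m/day.
In each layer the seepage velocity is v_i = q/n_i, so the layer transit time is t_i = b_i·n_i / q:
  layer 1 (clay): t_1 = 4.54 × 0.05 / 0.0001581 = 1436 d
  layer 2 (karst limestone): t_2 = 9.42 × 0.06 / 0.0001581 = 3575 d
  layer 3 (fractured sandstone): t_3 = 1.72 × 0.07 / 0.0001581 = 761.6 d
Total t = Σ t_i = 5773 days = 15.80 years.

15.8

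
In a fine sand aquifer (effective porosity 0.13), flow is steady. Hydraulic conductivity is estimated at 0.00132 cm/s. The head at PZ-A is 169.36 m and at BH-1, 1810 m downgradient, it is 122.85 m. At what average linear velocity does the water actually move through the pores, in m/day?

Convert K: 0.00132 cm/s × 864 = 1.140 m/day.
Hydraulic gradient i = (169.36 − 122.85) / 1810 = 46.51 / 1810 = 0.02570.
Darcy flux q = K · i = 1.140 × 0.02570 = 0.02931 m/day.
Seepage velocity v = q / n_e = 0.02931 / 0.13 = 0.2254 m/day.

0.225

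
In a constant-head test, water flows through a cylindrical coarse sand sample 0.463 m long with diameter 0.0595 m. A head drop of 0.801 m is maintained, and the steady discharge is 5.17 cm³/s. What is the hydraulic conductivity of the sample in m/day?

Cross-sectional area A = π·(d/2)² = π × (0.0595/2)² = 0.002781 m².
Convert discharge: 5.17 cm³/s = 5.170e-06 m³/s.
Darcy's law rearranged: K = Q·L / (A·Δh) = 5.170e-06 × 0.463 / (0.002781 × 0.801) = 0.001075 m/s = 92.86 m/day.

92.9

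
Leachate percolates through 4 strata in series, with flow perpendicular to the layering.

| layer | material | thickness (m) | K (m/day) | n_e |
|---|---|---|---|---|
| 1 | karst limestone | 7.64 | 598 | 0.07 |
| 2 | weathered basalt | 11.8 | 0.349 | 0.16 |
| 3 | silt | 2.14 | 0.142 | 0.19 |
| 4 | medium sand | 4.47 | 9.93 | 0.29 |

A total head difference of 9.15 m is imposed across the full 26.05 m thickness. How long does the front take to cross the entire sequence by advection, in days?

22.2

With flow normal to the layers, continuity requires the same specific discharge q through every layer.
Σ(b_i/K_i) = 7.64/598 + 11.8/0.349 + 2.14/0.142 + 4.47/9.93 = 49.34 d.
q = Δh / Σ(b_i/K_i) = 9.15 / 49.34 = 0.1854 m/day.
In each layer the seepage velocity is v_i = q/n_i, so the layer transit time is t_i = b_i·n_i / q:
  layer 1 (karst limestone): t_1 = 7.64 × 0.07 / 0.1854 = 2.884 d
  layer 2 (weathered basalt): t_2 = 11.8 × 0.16 / 0.1854 = 10.18 d
  layer 3 (silt): t_3 = 2.14 × 0.19 / 0.1854 = 2.193 d
  layer 4 (medium sand): t_4 = 4.47 × 0.29 / 0.1854 = 6.991 d
Total t = Σ t_i = 22.25 days.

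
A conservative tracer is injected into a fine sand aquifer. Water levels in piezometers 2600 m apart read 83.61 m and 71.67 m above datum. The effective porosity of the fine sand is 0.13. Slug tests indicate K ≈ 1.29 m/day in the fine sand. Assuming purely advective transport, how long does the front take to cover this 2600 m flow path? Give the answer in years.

156

Hydraulic gradient i = (83.61 − 71.67) / 2600 = 11.94 / 2600 = 0.004592.
Darcy flux q = K · i = 1.290 × 0.004592 = 0.005924 m/day.
Seepage velocity v = q / n_e = 0.005924 / 0.13 = 0.04557 m/day.
Travel time t = L / v = 2600 / 0.04557 = 57055 days = 156.2 years.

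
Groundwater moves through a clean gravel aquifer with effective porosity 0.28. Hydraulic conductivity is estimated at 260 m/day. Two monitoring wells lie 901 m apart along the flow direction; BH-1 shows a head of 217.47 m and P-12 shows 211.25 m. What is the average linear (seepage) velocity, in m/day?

Hydraulic gradient i = (217.47 − 211.25) / 901 = 6.22 / 901 = 0.006903.
Darcy flux q = K · i = 260.0 × 0.006903 = 1.795 m/day.
Seepage velocity v = q / n_e = 1.795 / 0.28 = 6.410 m/day.

6.41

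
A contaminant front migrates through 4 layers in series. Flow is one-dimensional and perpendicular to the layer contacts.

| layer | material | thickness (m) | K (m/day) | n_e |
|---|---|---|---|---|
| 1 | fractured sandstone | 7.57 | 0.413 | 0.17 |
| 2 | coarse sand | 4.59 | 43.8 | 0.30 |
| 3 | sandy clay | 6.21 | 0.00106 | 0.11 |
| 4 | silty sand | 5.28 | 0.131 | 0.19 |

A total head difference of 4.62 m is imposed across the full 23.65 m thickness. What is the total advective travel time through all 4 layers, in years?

15.3

With flow normal to the layers, continuity requires the same specific discharge q through every layer.
Σ(b_i/K_i) = 7.57/0.413 + 4.59/43.8 + 6.21/0.00106 + 5.28/0.131 = 5917 d.
q = Δh / Σ(b_i/K_i) = 4.62 / 5917 = 0.0007808 m/day.
In each layer the seepage velocity is v_i = q/n_i, so the layer transit time is t_i = b_i·n_i / q:
  layer 1 (fractured sandstone): t_1 = 7.57 × 0.17 / 0.0007808 = 1648 d
  layer 2 (coarse sand): t_2 = 4.59 × 0.30 / 0.0007808 = 1764 d
  layer 3 (sandy clay): t_3 = 6.21 × 0.11 / 0.0007808 = 874.9 d
  layer 4 (silty sand): t_4 = 5.28 × 0.19 / 0.0007808 = 1285 d
Total t = Σ t_i = 5572 days = 15.25 years.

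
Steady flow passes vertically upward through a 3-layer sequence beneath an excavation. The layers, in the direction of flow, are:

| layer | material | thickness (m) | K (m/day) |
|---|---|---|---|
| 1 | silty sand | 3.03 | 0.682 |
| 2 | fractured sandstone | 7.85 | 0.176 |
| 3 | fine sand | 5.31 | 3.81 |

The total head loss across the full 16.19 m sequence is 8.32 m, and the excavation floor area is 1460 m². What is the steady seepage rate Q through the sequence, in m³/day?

241

Flow is perpendicular to layering, so the layers act in series and the equivalent K is the thickness-weighted harmonic mean.
Total thickness L = 3.03 + 7.85 + 5.31 = 16.19 m.
Σ(b_i/K_i) = 3.03/0.682 + 7.85/0.176 + 5.31/3.81 = 50.44 d.
K_eq = L / Σ(b_i/K_i) = 16.19 / 50.44 = 0.3210 m/day.
Q = K_eq · A · (Δh/L) = 0.3210 × 1460 × (8.32/16.19) = 240.8 m³/day.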